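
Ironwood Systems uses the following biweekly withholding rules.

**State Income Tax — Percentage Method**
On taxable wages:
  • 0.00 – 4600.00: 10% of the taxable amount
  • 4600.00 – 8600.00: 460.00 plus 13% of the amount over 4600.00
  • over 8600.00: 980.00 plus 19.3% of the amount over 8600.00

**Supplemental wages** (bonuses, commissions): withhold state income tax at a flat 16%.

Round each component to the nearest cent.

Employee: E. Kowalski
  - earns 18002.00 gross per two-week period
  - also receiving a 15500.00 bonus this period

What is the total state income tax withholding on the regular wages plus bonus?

State Income Tax: taxable = 18002.00
  980.00 + 19.3% × (18002.00 − 8600.00) = 980.00 + 19.3% × 9402.00 = 2794.59
Supplemental (16% flat on bonus): 16% × 15500.00 = 2480.00
Total state income tax: 2794.59 + 2480.00 = 5274.59

5274.59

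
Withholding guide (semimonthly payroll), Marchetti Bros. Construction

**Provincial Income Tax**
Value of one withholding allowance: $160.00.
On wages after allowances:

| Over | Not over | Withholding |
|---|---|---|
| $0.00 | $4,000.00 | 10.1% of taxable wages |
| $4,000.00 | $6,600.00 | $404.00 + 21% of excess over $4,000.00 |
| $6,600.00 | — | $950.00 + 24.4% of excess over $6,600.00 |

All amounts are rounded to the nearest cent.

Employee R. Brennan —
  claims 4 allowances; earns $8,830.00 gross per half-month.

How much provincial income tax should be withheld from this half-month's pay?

$1,337.96

Provincial Income Tax: taxable = $8,830.00 − 4×$160.00 = $8,190.00
  $950.00 + 24.4% × ($8,190.00 − $6,600.00) = $950.00 + 24.4% × $1,590.00 = $1,337.96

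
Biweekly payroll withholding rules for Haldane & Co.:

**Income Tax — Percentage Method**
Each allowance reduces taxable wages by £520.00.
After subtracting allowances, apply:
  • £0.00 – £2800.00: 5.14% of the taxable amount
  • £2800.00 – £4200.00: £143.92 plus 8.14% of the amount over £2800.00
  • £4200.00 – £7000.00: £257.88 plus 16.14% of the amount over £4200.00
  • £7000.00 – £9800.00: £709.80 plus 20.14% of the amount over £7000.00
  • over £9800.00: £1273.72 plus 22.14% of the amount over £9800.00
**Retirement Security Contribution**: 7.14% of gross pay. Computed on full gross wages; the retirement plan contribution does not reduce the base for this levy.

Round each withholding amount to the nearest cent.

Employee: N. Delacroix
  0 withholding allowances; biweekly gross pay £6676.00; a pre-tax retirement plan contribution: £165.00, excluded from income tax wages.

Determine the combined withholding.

Income Tax: taxable = £6676.00 − £165.00 = £6511.00
  £257.88 + 16.14% × (£6511.00 − £4200.00) = £257.88 + 16.14% × £2311.00 = £630.88
Retirement Security Contribution: 7.14% × £6676.00 = £476.67
Total: £630.88 + £476.67 = £1107.55

£1107.55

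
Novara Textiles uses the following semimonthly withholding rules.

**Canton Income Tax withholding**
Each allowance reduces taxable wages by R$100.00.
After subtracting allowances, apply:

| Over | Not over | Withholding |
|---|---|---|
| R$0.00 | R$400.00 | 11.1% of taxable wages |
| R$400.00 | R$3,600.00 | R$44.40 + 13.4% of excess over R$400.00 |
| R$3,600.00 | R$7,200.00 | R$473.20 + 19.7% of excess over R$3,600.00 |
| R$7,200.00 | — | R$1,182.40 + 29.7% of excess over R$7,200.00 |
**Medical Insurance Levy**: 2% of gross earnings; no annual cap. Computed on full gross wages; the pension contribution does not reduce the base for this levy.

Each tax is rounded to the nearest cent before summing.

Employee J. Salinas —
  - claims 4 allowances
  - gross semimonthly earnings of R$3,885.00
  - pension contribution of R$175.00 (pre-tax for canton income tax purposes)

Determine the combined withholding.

Canton Income Tax: taxable = R$3,885.00 − R$175.00 − 4×R$100.00 = R$3,310.00
  R$44.40 + 13.4% × (R$3,310.00 − R$400.00) = R$44.40 + 13.4% × R$2,910.00 = R$434.34
Medical Insurance Levy: 2% × R$3,885.00 = R$77.70
Total: R$434.34 + R$77.70 = R$512.04

R$512.04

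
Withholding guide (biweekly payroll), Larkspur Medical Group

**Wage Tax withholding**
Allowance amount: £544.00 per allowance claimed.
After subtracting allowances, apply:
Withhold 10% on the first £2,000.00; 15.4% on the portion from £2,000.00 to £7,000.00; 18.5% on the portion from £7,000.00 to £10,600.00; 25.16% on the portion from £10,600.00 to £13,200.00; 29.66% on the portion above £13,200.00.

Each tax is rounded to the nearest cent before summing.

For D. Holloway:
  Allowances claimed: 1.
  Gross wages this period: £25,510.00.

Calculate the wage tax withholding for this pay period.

Wage Tax: taxable = £25,510.00 − 1×£544.00 = £24,966.00
  £2,290.16 + 29.66% × (£24,966.00 − £13,200.00) = £2,290.16 + 29.66% × £11,766.00 = £5,779.96

£5,779.96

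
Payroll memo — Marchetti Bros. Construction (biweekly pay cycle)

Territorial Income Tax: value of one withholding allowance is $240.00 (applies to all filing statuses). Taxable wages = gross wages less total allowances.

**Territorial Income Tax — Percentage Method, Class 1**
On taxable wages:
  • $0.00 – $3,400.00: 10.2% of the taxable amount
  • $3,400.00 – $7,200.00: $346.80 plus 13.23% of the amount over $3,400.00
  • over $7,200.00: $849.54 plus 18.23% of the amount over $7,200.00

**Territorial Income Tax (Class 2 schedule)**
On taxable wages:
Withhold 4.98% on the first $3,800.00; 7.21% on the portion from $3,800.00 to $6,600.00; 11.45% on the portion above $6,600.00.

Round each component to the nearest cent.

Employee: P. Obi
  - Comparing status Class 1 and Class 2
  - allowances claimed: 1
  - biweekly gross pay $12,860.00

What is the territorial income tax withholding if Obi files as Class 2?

Territorial Income Tax (Class 2): taxable = $12,860.00 − 1×$240.00 = $12,620.00
  $391.12 + 11.45% × ($12,620.00 − $6,600.00) = $391.12 + 11.45% × $6,020.00 = $1,080.41

$1,080.41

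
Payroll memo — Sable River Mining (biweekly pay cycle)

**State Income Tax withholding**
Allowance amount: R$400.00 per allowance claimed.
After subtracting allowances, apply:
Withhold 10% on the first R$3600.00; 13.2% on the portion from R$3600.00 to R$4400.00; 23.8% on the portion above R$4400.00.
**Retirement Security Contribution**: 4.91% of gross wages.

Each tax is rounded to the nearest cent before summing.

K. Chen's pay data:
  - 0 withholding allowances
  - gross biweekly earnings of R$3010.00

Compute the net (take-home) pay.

State Income Tax: taxable = R$3010.00
  10% × R$3010.00 = R$301.00
Retirement Security Contribution: 4.91% × R$3010.00 = R$147.79
Total withheld: R$301.00 + R$147.79 = R$448.79
Net pay: R$3010.00 − R$448.79 = R$2561.21

R$2561.21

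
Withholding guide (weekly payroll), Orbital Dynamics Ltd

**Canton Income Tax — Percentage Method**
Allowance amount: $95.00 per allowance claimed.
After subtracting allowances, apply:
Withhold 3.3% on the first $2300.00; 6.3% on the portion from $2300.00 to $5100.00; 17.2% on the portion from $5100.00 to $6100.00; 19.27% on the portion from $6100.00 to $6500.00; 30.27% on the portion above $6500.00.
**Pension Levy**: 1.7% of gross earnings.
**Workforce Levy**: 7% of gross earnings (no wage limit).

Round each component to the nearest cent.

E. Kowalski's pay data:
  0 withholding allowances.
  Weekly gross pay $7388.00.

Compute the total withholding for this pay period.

$1412.94

Canton Income Tax: taxable = $7388.00
  $501.38 + 30.27% × ($7388.00 − $6500.00) = $501.38 + 30.27% × $888.00 = $770.18
Pension Levy: 1.7% × $7388.00 = $125.60
Workforce Levy: 7% × $7388.00 = $517.16
Total: $770.18 + $125.60 + $517.16 = $1412.94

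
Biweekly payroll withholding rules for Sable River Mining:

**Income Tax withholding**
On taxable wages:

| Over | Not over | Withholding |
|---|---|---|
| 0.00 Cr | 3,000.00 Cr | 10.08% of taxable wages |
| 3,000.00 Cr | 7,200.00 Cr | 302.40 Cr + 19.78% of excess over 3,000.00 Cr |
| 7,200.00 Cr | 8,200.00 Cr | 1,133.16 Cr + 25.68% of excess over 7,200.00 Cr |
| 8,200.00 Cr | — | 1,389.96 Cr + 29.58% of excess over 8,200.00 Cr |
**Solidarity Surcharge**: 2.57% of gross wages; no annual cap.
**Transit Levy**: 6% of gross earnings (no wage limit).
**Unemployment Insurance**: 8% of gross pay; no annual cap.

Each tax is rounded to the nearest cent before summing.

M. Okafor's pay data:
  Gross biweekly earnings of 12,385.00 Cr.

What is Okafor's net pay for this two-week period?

Income Tax: taxable = 12,385.00 Cr
  1,389.96 Cr + 29.58% × (12,385.00 Cr − 8,200.00 Cr) = 1,389.96 Cr + 29.58% × 4,185.00 Cr = 2,627.88 Cr
Solidarity Surcharge: 2.57% × 12,385.00 Cr = 318.29 Cr
Transit Levy: 6% × 12,385.00 Cr = 743.10 Cr
Unemployment Insurance: 8% × 12,385.00 Cr = 990.80 Cr
Total withheld: 2,627.88 Cr + 318.29 Cr + 743.10 Cr + 990.80 Cr = 4,680.07 Cr
Net pay: 12,385.00 Cr − 4,680.07 Cr = 7,704.93 Cr

7,704.93 Cr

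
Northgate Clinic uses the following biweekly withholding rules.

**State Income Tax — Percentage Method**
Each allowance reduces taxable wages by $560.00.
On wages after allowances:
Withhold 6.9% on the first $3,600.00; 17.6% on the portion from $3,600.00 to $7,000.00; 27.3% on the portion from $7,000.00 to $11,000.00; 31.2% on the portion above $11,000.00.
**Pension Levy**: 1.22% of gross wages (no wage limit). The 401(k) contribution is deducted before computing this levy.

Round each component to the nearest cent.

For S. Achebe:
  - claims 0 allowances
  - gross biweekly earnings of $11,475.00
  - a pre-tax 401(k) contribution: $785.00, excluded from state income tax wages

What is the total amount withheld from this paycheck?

$1,984.59

State Income Tax: taxable = $11,475.00 − $785.00 = $10,690.00
  $846.80 + 27.3% × ($10,690.00 − $7,000.00) = $846.80 + 27.3% × $3,690.00 = $1,854.17
Pension Levy: 1.22% × $10,690.00 = $130.42
Total: $1,854.17 + $130.42 = $1,984.59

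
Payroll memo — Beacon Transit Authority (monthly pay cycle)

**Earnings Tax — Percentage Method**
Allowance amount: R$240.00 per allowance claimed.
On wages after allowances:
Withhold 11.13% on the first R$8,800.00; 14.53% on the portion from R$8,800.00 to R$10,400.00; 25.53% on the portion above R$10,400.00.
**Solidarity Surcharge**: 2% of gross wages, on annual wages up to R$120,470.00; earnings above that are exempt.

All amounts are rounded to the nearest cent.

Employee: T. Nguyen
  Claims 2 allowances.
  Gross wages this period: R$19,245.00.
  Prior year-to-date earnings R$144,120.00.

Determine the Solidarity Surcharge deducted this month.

Solidarity Surcharge: YTD R$144,120.00 ≥ cap R$120,470.00 → R$0.00

R$0.00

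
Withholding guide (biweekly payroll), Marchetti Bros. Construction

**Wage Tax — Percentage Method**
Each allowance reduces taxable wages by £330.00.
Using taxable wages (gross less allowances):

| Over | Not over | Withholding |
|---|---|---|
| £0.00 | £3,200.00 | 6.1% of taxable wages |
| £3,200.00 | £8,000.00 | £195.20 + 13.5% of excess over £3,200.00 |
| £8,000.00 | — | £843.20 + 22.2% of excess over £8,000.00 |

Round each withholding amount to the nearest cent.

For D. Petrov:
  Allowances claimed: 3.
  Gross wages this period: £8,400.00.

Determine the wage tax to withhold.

£763.55

Wage Tax: taxable = £8,400.00 − 3×£330.00 = £7,410.00
  £195.20 + 13.5% × (£7,410.00 − £3,200.00) = £195.20 + 13.5% × £4,210.00 = £763.55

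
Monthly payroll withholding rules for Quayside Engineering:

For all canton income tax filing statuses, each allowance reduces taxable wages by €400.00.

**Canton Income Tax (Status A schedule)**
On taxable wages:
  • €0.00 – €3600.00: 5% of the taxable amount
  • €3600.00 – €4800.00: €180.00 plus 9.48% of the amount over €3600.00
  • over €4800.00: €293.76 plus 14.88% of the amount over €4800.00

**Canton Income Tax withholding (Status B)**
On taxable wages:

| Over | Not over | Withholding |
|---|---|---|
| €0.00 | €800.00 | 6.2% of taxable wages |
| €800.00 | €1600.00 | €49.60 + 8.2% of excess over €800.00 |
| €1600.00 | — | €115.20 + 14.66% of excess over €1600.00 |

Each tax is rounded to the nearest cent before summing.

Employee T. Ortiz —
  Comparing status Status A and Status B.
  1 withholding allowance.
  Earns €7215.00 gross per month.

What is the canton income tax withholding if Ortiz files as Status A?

Canton Income Tax (Status A): taxable = €7215.00 − 1×€400.00 = €6815.00
  €293.76 + 14.88% × (€6815.00 − €4800.00) = €293.76 + 14.88% × €2015.00 = €593.59

€593.59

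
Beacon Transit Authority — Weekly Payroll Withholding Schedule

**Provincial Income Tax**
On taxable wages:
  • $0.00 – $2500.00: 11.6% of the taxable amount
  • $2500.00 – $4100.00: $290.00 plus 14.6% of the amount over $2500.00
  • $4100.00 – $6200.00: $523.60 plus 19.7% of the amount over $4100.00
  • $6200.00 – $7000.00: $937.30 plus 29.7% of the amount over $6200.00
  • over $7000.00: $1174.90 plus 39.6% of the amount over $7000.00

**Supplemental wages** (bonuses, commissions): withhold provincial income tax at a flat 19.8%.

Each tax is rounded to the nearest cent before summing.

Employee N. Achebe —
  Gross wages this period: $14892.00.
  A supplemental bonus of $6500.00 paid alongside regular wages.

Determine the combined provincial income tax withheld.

$5587.13

Provincial Income Tax: taxable = $14892.00
  $1174.90 + 39.6% × ($14892.00 − $7000.00) = $1174.90 + 39.6% × $7892.00 = $4300.13
Supplemental (19.8% flat on bonus): 19.8% × $6500.00 = $1287.00
Total provincial income tax: $4300.13 + $1287.00 = $5587.13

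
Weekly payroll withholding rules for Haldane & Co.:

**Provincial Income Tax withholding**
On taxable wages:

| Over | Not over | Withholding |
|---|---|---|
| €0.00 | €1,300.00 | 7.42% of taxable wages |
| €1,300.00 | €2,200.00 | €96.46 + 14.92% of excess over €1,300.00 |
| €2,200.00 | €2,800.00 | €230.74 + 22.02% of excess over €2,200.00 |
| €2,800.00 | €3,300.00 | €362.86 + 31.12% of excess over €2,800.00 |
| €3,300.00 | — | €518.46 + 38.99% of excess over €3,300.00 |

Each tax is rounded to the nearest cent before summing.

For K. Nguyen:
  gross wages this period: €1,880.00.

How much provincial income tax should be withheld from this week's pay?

Provincial Income Tax: taxable = €1,880.00
  €96.46 + 14.92% × (€1,880.00 − €1,300.00) = €96.46 + 14.92% × €580.00 = €183.00

€183.00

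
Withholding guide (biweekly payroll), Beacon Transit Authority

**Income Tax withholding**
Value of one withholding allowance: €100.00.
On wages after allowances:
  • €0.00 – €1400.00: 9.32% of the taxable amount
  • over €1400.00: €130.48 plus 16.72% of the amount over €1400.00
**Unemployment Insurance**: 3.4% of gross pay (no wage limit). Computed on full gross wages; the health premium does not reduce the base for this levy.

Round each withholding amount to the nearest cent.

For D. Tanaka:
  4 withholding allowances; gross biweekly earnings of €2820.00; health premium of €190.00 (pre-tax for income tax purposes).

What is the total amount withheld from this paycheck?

€365.14

Income Tax: taxable = €2820.00 − €190.00 − 4×€100.00 = €2230.00
  €130.48 + 16.72% × (€2230.00 − €1400.00) = €130.48 + 16.72% × €830.00 = €269.26
Unemployment Insurance: 3.4% × €2820.00 = €95.88
Total: €269.26 + €95.88 = €365.14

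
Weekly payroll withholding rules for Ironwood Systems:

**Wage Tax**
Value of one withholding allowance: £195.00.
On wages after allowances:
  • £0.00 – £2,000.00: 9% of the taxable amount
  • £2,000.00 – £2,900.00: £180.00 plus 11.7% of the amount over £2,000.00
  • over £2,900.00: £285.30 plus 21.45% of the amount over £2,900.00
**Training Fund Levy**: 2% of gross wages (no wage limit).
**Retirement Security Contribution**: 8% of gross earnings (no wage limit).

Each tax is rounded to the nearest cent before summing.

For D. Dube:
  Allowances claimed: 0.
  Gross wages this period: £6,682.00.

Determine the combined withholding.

Wage Tax: taxable = £6,682.00
  £285.30 + 21.45% × (£6,682.00 − £2,900.00) = £285.30 + 21.45% × £3,782.00 = £1,096.54
Training Fund Levy: 2% × £6,682.00 = £133.64
Retirement Security Contribution: 8% × £6,682.00 = £534.56
Total: £1,096.54 + £133.64 + £534.56 = £1,764.74

£1,764.74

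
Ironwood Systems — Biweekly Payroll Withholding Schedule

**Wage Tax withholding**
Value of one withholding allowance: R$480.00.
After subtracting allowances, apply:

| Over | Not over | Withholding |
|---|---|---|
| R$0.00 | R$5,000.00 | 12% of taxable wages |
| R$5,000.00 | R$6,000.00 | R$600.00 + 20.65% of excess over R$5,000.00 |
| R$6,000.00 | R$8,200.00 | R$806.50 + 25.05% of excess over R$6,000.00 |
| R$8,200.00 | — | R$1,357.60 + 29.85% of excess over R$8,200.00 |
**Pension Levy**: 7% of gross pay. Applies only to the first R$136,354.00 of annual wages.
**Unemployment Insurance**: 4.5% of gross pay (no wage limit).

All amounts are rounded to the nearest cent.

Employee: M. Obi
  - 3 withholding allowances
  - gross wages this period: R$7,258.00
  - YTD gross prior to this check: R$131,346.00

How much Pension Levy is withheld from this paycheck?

Pension Levy: cap R$136,354.00 − YTD R$131,346.00 = R$5,008.00 subject; 7% × R$5,008.00 = R$350.56

R$350.56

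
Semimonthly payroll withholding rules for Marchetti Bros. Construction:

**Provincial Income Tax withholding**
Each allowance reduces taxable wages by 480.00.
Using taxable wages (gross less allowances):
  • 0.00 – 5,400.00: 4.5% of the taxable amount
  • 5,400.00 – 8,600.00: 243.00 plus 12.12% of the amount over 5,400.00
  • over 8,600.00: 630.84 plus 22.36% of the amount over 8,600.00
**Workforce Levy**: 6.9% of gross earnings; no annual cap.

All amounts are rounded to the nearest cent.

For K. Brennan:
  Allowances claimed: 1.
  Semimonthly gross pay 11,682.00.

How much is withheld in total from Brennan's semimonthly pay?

2,018.71

Provincial Income Tax: taxable = 11,682.00 − 1×480.00 = 11,202.00
  630.84 + 22.36% × (11,202.00 − 8,600.00) = 630.84 + 22.36% × 2,602.00 = 1,212.65
Workforce Levy: 6.9% × 11,682.00 = 806.06
Total: 1,212.65 + 806.06 = 2,018.71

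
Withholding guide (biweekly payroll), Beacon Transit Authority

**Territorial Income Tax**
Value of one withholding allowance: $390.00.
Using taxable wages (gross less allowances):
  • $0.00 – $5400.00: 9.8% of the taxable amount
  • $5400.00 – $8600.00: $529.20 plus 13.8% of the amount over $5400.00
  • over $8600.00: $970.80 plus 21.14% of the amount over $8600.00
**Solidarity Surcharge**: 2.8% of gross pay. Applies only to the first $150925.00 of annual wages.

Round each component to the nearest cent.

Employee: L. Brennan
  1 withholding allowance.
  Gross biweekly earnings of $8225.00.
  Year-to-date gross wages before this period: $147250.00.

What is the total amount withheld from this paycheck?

Territorial Income Tax: taxable = $8225.00 − 1×$390.00 = $7835.00
  $529.20 + 13.8% × ($7835.00 − $5400.00) = $529.20 + 13.8% × $2435.00 = $865.23
Solidarity Surcharge: cap $150925.00 − YTD $147250.00 = $3675.00 subject; 2.8% × $3675.00 = $102.90
Total: $865.23 + $102.90 = $968.13

$968.13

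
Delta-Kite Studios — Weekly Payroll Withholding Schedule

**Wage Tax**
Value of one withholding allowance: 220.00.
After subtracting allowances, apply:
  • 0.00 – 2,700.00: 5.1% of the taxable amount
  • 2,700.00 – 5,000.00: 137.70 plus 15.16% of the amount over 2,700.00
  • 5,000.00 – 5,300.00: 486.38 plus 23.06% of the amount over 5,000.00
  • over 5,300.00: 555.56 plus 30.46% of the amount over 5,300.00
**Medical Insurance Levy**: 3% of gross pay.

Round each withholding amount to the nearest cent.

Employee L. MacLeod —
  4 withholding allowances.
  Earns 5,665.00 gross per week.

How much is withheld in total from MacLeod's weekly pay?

Wage Tax: taxable = 5,665.00 − 4×220.00 = 4,785.00
  137.70 + 15.16% × (4,785.00 − 2,700.00) = 137.70 + 15.16% × 2,085.00 = 453.79
Medical Insurance Levy: 3% × 5,665.00 = 169.95
Total: 453.79 + 169.95 = 623.74

623.74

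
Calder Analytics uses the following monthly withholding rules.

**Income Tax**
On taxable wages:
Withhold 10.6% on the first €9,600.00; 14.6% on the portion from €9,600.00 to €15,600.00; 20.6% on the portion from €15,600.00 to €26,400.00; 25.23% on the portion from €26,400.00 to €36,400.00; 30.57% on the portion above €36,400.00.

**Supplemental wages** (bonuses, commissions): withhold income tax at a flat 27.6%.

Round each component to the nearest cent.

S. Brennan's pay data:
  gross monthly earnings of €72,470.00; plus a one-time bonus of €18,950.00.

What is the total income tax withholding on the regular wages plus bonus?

€22,898.20

Income Tax: taxable = €72,470.00
  €6,641.40 + 30.57% × (€72,470.00 − €36,400.00) = €6,641.40 + 30.57% × €36,070.00 = €17,668.00
Supplemental (27.6% flat on bonus): 27.6% × €18,950.00 = €5,230.20
Total income tax: €17,668.00 + €5,230.20 = €22,898.20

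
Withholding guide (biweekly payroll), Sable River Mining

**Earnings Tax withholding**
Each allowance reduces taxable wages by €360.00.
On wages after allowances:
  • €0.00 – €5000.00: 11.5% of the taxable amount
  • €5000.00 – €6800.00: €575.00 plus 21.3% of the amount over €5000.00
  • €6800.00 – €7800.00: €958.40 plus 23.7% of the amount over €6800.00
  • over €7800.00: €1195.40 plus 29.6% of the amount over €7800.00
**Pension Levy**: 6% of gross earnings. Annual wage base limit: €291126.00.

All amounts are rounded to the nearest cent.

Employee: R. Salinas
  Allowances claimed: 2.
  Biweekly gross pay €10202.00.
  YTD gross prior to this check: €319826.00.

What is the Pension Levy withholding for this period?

€0.00

Pension Levy: YTD €319826.00 ≥ cap €291126.00 → €0.00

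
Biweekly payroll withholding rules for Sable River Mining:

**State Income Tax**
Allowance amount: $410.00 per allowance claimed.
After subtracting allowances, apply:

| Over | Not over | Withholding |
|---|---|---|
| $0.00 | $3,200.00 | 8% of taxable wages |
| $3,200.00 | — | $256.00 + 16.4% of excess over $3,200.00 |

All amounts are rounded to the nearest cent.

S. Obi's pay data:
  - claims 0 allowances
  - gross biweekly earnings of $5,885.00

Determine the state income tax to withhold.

$696.34

State Income Tax: taxable = $5,885.00
  $256.00 + 16.4% × ($5,885.00 − $3,200.00) = $256.00 + 16.4% × $2,685.00 = $696.34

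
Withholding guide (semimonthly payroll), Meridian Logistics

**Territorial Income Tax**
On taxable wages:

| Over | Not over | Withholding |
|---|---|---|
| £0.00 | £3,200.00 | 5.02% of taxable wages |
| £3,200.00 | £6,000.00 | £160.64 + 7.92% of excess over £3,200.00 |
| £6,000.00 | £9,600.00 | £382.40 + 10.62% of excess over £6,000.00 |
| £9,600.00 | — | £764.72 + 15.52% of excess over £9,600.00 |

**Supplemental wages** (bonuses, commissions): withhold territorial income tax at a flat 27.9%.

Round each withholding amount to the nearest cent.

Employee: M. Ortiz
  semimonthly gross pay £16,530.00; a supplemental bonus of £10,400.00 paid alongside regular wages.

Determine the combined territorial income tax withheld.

Territorial Income Tax: taxable = £16,530.00
  £764.72 + 15.52% × (£16,530.00 − £9,600.00) = £764.72 + 15.52% × £6,930.00 = £1,840.26
Supplemental (27.9% flat on bonus): 27.9% × £10,400.00 = £2,901.60
Total territorial income tax: £1,840.26 + £2,901.60 = £4,741.86

£4,741.86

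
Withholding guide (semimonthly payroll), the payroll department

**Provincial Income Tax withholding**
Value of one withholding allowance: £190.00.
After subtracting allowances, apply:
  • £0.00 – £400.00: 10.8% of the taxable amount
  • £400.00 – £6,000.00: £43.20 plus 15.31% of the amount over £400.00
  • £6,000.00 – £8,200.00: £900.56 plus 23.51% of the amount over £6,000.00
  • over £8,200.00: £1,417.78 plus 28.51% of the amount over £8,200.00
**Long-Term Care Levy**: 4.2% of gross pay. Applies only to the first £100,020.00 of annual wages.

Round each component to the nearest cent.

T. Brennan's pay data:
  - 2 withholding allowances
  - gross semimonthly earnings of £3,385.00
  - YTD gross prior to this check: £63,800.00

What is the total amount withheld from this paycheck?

Provincial Income Tax: taxable = £3,385.00 − 2×£190.00 = £3,005.00
  £43.20 + 15.31% × (£3,005.00 − £400.00) = £43.20 + 15.31% × £2,605.00 = £442.03
Long-Term Care Levy: 4.2% × £3,385.00 = £142.17
Total: £442.03 + £142.17 = £584.20

£584.20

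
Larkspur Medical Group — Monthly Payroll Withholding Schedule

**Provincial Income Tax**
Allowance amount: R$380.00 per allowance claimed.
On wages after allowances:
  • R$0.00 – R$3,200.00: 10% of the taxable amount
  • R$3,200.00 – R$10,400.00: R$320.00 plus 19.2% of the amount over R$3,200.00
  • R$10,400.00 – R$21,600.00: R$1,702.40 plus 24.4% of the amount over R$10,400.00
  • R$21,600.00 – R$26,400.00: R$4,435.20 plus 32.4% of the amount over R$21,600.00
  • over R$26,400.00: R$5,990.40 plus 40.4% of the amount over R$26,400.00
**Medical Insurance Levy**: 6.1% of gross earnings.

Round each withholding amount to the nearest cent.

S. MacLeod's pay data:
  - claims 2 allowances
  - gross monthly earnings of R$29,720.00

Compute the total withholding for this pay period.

Provincial Income Tax: taxable = R$29,720.00 − 2×R$380.00 = R$28,960.00
  R$5,990.40 + 40.4% × (R$28,960.00 − R$26,400.00) = R$5,990.40 + 40.4% × R$2,560.00 = R$7,024.64
Medical Insurance Levy: 6.1% × R$29,720.00 = R$1,812.92
Total: R$7,024.64 + R$1,812.92 = R$8,837.56

R$8,837.56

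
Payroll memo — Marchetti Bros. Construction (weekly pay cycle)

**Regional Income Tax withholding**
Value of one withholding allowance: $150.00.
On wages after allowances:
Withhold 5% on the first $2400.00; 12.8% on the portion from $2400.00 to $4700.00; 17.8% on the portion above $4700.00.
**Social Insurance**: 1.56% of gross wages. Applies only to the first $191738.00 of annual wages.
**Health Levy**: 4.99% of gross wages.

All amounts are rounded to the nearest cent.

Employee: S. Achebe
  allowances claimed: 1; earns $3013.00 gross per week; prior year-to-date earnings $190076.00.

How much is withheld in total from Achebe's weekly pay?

Regional Income Tax: taxable = $3013.00 − 1×$150.00 = $2863.00
  $120.00 + 12.8% × ($2863.00 − $2400.00) = $120.00 + 12.8% × $463.00 = $179.26
Social Insurance: cap $191738.00 − YTD $190076.00 = $1662.00 subject; 1.56% × $1662.00 = $25.93
Health Levy: 4.99% × $3013.00 = $150.35
Total: $179.26 + $25.93 + $150.35 = $355.54

$355.54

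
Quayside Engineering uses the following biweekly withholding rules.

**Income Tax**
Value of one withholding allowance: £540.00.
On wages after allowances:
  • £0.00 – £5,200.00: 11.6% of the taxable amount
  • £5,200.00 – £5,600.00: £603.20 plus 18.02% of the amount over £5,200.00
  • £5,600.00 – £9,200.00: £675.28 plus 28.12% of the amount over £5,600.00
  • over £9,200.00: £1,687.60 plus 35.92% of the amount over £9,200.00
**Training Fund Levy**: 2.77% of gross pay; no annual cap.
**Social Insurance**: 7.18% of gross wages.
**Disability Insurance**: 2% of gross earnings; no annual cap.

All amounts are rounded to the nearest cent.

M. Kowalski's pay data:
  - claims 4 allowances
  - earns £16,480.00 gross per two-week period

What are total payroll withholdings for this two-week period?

Income Tax: taxable = £16,480.00 − 4×£540.00 = £14,320.00
  £1,687.60 + 35.92% × (£14,320.00 − £9,200.00) = £1,687.60 + 35.92% × £5,120.00 = £3,526.70
Training Fund Levy: 2.77% × £16,480.00 = £456.50
Social Insurance: 7.18% × £16,480.00 = £1,183.26
Disability Insurance: 2% × £16,480.00 = £329.60
Total: £3,526.70 + £456.50 + £1,183.26 + £329.60 = £5,496.06

£5,496.06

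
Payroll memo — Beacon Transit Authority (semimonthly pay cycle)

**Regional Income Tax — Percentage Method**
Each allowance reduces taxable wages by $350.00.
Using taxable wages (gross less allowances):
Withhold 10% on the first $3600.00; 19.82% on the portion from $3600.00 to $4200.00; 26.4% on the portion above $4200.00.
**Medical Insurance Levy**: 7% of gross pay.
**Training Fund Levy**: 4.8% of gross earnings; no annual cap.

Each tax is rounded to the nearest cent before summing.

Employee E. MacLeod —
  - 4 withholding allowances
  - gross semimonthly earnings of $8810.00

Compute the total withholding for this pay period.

$2365.94

Regional Income Tax: taxable = $8810.00 − 4×$350.00 = $7410.00
  $478.92 + 26.4% × ($7410.00 − $4200.00) = $478.92 + 26.4% × $3210.00 = $1326.36
Medical Insurance Levy: 7% × $8810.00 = $616.70
Training Fund Levy: 4.8% × $8810.00 = $422.88
Total: $1326.36 + $616.70 + $422.88 = $2365.94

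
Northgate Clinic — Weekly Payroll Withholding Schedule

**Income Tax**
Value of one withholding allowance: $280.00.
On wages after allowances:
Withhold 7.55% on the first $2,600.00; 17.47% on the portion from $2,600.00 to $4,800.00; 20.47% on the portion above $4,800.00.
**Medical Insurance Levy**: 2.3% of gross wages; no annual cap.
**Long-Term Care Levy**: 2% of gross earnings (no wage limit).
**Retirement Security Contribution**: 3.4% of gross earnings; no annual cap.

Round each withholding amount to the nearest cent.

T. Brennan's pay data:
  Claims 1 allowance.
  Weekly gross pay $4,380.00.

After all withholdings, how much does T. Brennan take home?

Income Tax: taxable = $4,380.00 − 1×$280.00 = $4,100.00
  $196.30 + 17.47% × ($4,100.00 − $2,600.00) = $196.30 + 17.47% × $1,500.00 = $458.35
Medical Insurance Levy: 2.3% × $4,380.00 = $100.74
Long-Term Care Levy: 2% × $4,380.00 = $87.60
Retirement Security Contribution: 3.4% × $4,380.00 = $148.92
Total withheld: $458.35 + $100.74 + $87.60 + $148.92 = $795.61
Net pay: $4,380.00 − $795.61 = $3,584.39

$3,584.39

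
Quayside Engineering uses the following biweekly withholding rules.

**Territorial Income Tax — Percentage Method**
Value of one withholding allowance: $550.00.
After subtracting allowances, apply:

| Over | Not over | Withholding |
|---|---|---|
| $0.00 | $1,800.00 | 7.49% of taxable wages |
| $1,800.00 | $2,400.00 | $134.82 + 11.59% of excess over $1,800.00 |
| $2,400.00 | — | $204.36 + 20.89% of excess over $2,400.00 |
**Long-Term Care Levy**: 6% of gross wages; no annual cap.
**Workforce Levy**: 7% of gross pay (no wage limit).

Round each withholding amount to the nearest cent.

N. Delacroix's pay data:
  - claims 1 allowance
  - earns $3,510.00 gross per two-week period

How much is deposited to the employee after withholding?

$2,732.36

Territorial Income Tax: taxable = $3,510.00 − 1×$550.00 = $2,960.00
  $204.36 + 20.89% × ($2,960.00 − $2,400.00) = $204.36 + 20.89% × $560.00 = $321.34
Long-Term Care Levy: 6% × $3,510.00 = $210.60
Workforce Levy: 7% × $3,510.00 = $245.70
Total withheld: $321.34 + $210.60 + $245.70 = $777.64
Net pay: $3,510.00 − $777.64 = $2,732.36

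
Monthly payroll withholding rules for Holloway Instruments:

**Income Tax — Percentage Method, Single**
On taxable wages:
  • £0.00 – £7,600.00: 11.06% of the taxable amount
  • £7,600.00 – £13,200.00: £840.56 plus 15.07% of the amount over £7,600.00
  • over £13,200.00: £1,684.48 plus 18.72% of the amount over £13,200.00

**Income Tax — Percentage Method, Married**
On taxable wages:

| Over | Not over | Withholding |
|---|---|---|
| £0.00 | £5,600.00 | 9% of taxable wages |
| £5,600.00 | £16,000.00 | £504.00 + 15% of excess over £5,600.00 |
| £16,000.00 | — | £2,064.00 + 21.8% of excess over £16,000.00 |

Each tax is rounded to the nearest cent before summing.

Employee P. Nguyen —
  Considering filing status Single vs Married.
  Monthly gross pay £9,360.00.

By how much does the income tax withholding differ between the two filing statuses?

Income Tax (Single): taxable = £9,360.00
  £840.56 + 15.07% × (£9,360.00 − £7,600.00) = £840.56 + 15.07% × £1,760.00 = £1,105.79
Income Tax (Married): taxable = £9,360.00
  £504.00 + 15% × (£9,360.00 − £5,600.00) = £504.00 + 15% × £3,760.00 = £1,068.00
Difference: |£1,105.79 − £1,068.00| = £37.79 (higher under Single)

£37.79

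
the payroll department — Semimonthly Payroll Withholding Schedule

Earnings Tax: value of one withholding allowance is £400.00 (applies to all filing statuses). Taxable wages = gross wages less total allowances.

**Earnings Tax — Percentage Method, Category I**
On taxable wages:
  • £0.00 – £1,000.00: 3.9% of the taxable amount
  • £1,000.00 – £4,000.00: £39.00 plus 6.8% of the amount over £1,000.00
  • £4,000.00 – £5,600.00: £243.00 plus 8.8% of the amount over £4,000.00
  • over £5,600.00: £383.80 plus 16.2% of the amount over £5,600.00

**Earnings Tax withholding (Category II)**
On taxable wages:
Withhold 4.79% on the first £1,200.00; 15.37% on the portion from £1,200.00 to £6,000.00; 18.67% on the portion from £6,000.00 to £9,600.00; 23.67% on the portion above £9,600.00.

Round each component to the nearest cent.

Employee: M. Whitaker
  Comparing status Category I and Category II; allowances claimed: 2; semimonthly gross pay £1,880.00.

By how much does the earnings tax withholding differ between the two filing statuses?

Earnings Tax (Category I): taxable = £1,880.00 − 2×£400.00 = £1,080.00
  £39.00 + 6.8% × (£1,080.00 − £1,000.00) = £39.00 + 6.8% × £80.00 = £44.44
Earnings Tax (Category II): taxable = £1,880.00 − 2×£400.00 = £1,080.00
  4.79% × £1,080.00 = £51.73
Difference: |£44.44 − £51.73| = £7.29 (higher under Category II)

£7.29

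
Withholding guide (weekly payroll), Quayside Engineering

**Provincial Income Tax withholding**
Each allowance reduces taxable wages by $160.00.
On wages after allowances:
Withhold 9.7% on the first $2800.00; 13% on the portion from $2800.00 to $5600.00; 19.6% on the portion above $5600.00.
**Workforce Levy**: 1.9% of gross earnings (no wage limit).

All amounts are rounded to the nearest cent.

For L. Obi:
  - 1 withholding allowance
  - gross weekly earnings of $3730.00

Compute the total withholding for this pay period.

Provincial Income Tax: taxable = $3730.00 − 1×$160.00 = $3570.00
  $271.60 + 13% × ($3570.00 − $2800.00) = $271.60 + 13% × $770.00 = $371.70
Workforce Levy: 1.9% × $3730.00 = $70.87
Total: $371.70 + $70.87 = $442.57

$442.57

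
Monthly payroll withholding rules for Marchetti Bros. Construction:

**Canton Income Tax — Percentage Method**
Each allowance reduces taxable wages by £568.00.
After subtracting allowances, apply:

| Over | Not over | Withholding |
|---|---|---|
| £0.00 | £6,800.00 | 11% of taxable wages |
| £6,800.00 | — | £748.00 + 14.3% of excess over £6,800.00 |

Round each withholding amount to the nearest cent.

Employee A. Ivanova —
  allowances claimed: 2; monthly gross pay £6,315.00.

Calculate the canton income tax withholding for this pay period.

£569.69

Canton Income Tax: taxable = £6,315.00 − 2×£568.00 = £5,179.00
  11% × £5,179.00 = £569.69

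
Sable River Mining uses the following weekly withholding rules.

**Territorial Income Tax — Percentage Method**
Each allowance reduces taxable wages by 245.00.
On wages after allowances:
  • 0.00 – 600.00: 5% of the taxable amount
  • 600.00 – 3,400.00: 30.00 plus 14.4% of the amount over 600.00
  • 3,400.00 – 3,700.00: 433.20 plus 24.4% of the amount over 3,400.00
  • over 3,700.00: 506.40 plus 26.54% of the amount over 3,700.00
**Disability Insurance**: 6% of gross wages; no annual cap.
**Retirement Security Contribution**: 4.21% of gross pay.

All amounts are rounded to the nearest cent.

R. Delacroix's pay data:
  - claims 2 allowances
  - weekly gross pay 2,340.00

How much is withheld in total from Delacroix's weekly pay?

Territorial Income Tax: taxable = 2,340.00 − 2×245.00 = 1,850.00
  30.00 + 14.4% × (1,850.00 − 600.00) = 30.00 + 14.4% × 1,250.00 = 210.00
Disability Insurance: 6% × 2,340.00 = 140.40
Retirement Security Contribution: 4.21% × 2,340.00 = 98.51
Total: 210.00 + 140.40 + 98.51 = 448.91

448.91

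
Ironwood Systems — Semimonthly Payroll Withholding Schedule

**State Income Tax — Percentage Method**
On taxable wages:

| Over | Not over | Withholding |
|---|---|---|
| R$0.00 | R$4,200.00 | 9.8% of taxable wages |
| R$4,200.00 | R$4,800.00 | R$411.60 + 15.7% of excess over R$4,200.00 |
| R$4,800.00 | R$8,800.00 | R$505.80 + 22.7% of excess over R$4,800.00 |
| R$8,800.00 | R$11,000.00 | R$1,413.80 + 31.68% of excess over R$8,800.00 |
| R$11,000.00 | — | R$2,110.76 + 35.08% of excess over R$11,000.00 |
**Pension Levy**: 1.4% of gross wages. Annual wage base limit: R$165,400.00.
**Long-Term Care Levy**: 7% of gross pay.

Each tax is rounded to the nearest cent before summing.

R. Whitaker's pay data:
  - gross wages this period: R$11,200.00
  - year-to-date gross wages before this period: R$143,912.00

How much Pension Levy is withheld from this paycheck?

R$156.80

Pension Levy: 1.4% × R$11,200.00 = R$156.80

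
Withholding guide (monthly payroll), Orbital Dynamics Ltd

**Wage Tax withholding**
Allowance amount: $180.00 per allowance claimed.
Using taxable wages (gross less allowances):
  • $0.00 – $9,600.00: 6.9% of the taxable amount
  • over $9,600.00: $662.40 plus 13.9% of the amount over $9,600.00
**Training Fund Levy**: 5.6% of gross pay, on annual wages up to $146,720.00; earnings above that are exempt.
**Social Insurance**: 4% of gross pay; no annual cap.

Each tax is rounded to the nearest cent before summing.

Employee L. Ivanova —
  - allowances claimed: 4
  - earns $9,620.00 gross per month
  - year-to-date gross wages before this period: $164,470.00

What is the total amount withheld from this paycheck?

Wage Tax: taxable = $9,620.00 − 4×$180.00 = $8,900.00
  6.9% × $8,900.00 = $614.10
Training Fund Levy: YTD $164,470.00 ≥ cap $146,720.00 → $0.00
Social Insurance: 4% × $9,620.00 = $384.80
Total: $614.10 + $0.00 + $384.80 = $998.90

$998.90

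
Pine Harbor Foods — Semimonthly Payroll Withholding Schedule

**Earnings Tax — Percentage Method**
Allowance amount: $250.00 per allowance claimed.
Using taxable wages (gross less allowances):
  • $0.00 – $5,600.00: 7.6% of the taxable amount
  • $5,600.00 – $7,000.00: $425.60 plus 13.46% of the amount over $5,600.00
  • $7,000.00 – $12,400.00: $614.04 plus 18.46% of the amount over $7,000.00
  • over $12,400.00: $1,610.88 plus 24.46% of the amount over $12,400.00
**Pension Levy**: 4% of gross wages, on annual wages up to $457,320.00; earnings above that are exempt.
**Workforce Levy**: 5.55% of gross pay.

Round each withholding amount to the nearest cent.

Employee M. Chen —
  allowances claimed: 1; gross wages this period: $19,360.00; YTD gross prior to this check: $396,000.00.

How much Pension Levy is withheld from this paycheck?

$774.40

Pension Levy: 4% × $19,360.00 = $774.40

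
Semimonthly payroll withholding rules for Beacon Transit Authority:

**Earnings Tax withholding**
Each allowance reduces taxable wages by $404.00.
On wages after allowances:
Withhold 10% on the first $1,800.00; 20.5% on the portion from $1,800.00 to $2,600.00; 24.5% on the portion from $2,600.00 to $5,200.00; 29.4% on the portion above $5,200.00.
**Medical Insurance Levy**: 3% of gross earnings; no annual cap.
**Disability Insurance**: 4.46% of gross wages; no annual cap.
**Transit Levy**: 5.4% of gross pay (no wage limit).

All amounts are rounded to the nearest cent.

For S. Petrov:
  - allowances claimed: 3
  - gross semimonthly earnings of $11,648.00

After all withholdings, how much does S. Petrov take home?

Earnings Tax: taxable = $11,648.00 − 3×$404.00 = $10,436.00
  $981.00 + 29.4% × ($10,436.00 − $5,200.00) = $981.00 + 29.4% × $5,236.00 = $2,520.38
Medical Insurance Levy: 3% × $11,648.00 = $349.44
Disability Insurance: 4.46% × $11,648.00 = $519.50
Transit Levy: 5.4% × $11,648.00 = $628.99
Total withheld: $2,520.38 + $349.44 + $519.50 + $628.99 = $4,018.31
Net pay: $11,648.00 − $4,018.31 = $7,629.69

$7,629.69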